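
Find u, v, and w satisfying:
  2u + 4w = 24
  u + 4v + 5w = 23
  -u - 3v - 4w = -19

u = 2, v = -1, w = 5

Row-reduce the augmented matrix:
R1 ← R1 / (2).
R2 ← R2 − 1·R1.
R3 ← R3 + 1·R1.
R2 ← R2 / (4).
R3 ← R3 + 3·R2.
R3 ← R3 / (1/4).
R1 ← R1 − 2·R3.
R2 ← R2 − 3/4·R3.
Reading off the reduced rows gives u = 2, v = -1, w = 5.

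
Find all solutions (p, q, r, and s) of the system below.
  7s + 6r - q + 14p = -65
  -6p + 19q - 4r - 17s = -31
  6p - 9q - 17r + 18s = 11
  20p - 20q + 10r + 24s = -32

no solution

Row-reduce:
R1 ← R1 / (14).
R2 ← R2 + 6·R1.
R3 ← R3 − 6·R1.
R4 ← R4 − 20·R1.
R2 ← R2 / (130/7).
R1 ← R1 + 1/14·R2.
R3 ← R3 + 60/7·R2.
R4 ← R4 + 130/7·R2.
R3 ← R3 / (-263/13).
R1 ← R1 − 11/26·R3.
R2 ← R2 + 1/13·R3.
Row 4 reduces to 0 = 2, a contradiction. The system is inconsistent.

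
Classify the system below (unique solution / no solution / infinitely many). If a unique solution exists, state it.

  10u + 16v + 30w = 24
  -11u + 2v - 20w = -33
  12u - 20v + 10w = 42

Row-reduce:
R1 ← R1 / (10).
R2 ← R2 + 11·R1.
R3 ← R3 − 12·R1.
R2 ← R2 / (98/5).
R1 ← R1 − 8/5·R2.
R3 ← R3 + 196/5·R2.
Rank is 2 with 3 unknowns, leaving w free.

infinitely many solutions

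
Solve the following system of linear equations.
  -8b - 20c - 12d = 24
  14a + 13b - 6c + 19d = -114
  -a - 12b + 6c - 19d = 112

infinitely many solutions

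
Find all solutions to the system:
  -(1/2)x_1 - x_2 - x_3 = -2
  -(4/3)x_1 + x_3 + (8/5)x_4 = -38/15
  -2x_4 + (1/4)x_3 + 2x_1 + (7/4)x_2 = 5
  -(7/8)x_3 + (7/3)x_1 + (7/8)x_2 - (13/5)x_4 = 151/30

Row-reduce:
R1 ← R1 / (-1/2).
R2 ← R2 + 4/3·R1.
R3 ← R3 − 2·R1.
R4 ← R4 − 7/3·R1.
R2 ← R2 / (8/3).
R1 ← R1 − 2·R2.
R3 ← R3 + 9/4·R2.
R4 ← R4 + 91/24·R2.
R3 ← R3 / (-21/32).
R1 ← R1 + 3/4·R3.
R2 ← R2 − 11/8·R3.
R4 ← R4 + 21/64·R3.
Rank is 3 with 4 unknowns, leaving x_4 free.

infinitely many solutions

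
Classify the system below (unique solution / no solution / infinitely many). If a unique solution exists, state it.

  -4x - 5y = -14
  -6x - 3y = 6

Row-reduce the augmented matrix:
R1 ← R1 / (-4).
R2 ← R2 + 6·R1.
R2 ← R2 / (9/2).
R1 ← R1 − 5/4·R2.
Reading off the reduced rows gives x = -4, y = 6.

x = -4, y = 6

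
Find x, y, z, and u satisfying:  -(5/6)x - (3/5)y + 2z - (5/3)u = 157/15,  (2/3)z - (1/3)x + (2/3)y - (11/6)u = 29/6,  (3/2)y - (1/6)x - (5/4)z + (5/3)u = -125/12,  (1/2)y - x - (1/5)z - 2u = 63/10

x = -2, y = -3, z = 1, u = -3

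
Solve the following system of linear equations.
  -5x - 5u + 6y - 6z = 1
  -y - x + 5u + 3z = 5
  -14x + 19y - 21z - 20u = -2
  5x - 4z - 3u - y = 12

Row-reduce:
R1 ← R1 / (-5).
R2 ← R2 + 1·R1.
R3 ← R3 + 14·R1.
R4 ← R4 − 5·R1.
R2 ← R2 / (-11/5).
R1 ← R1 + 6/5·R2.
R3 ← R3 − 11/5·R2.
R4 ← R4 − 5·R2.
Swap R3 and R4.
R3 ← R3 / (-5/11).
R1 ← R1 + 12/11·R3.
R2 ← R2 + 21/11·R3.
Rank is 3 with 4 unknowns, leaving u free.

infinitely many solutions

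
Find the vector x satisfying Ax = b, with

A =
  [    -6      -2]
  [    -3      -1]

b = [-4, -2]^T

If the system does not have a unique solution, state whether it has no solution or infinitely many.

Row-reduce:
R1 ← R1 / (-6).
R2 ← R2 + 3·R1.
Rank is 1 with 2 unknowns, leaving x_2 free.

infinitely many solutions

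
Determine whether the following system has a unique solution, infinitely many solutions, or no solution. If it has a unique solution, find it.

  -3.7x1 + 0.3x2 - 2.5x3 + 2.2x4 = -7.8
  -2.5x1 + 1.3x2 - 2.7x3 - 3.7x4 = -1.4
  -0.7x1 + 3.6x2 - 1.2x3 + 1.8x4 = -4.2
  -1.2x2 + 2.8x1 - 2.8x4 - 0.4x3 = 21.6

Row-reduce the augmented matrix:
R1 ← R1 / (-37/10).
R2 ← R2 + 5/2·R1.
R3 ← R3 + 7/10·R1.
R4 ← R4 − 14/5·R1.
R2 ← R2 / (203/185).
R1 ← R1 + 3/37·R2.
R3 ← R3 − 1311/370·R2.
R4 ← R4 + 36/37·R2.
R3 ← R3 / (515/203).
R1 ← R1 − 122/203·R3.
R2 ← R2 + 187/203·R3.
R4 ← R4 + 3236/1015·R3.
R4 ← R4 / (219539/12875).
R1 ← R1 + 13578/2575·R4.
R2 ← R2 − 19127/10300·R4.
R3 ← R3 − 73613/10300·R4.
Reading off the reduced rows gives x1 = 6, x2 = -2, x3 = -6, x4 = 0.

x1 = 6, x2 = -2, x3 = -6, x4 = 0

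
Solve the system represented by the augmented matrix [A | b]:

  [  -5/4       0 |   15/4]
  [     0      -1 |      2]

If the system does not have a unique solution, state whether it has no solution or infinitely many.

x_1 = -3, x_2 = -2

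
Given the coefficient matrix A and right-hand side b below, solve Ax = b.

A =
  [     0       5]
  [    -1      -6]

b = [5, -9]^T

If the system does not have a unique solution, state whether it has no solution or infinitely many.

x_1 = 3, x_2 = 1

Row-reduce the augmented matrix:
Swap R1 and R2.
R1 ← R1 / (-1).
R2 ← R2 / (5).
R1 ← R1 − 6·R2.
Reading off the reduced rows gives x_1 = 3, x_2 = 1.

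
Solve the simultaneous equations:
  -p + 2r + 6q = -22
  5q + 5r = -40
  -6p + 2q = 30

Row-reduce the augmented matrix:
R1 ← R1 / (-1).
R3 ← R3 + 6·R1.
R2 ← R2 / (5).
R1 ← R1 + 6·R2.
R3 ← R3 + 34·R2.
R3 ← R3 / (22).
R1 ← R1 − 4·R3.
R2 ← R2 − 1·R3.
Reading off the reduced rows gives p = -6, q = -3, r = -5.

p = -6, q = -3, r = -5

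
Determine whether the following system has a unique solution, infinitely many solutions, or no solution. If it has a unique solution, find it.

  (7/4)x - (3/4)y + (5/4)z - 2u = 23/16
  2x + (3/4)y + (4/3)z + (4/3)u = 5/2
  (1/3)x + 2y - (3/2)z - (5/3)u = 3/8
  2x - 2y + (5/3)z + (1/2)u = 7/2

x = 2, y = -2/3, z = -5/4, u = 1/2

Row-reduce the augmented matrix:
R1 ← R1 / (7/4).
R2 ← R2 − 2·R1.
R3 ← R3 − 1/3·R1.
R4 ← R4 − 2·R1.
R2 ← R2 / (45/28).
R1 ← R1 + 3/7·R2.
R3 ← R3 − 15/7·R2.
R4 ← R4 + 8/7·R2.
R3 ← R3 / (-29/18).
R1 ← R1 − 31/45·R3.
R2 ← R2 + 8/135·R3.
R4 ← R4 − 23/135·R3.
R4 ← R4 / (12301/2610).
R1 ← R1 + 1214/435·R4.
R2 ← R2 − 3232/1305·R4.
R3 ← R3 − 110/29·R4.
Reading off the reduced rows gives x = 2, y = -2/3, z = -5/4, u = 1/2.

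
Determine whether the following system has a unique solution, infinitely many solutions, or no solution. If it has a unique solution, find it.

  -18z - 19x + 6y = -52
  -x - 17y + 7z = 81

infinitely many solutions

Row-reduce:
R1 ← R1 / (-19).
R2 ← R2 + 1·R1.
R2 ← R2 / (-329/19).
R1 ← R1 + 6/19·R2.
Rank is 2 with 3 unknowns, leaving z free.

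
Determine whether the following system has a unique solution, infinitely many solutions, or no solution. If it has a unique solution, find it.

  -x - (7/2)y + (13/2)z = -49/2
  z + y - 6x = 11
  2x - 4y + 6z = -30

infinitely many solutions

Row-reduce:
R1 ← R1 / (-1).
R2 ← R2 + 6·R1.
R3 ← R3 − 2·R1.
R2 ← R2 / (22).
R1 ← R1 − 7/2·R2.
R3 ← R3 + 11·R2.
Rank is 2 with 3 unknowns, leaving z free.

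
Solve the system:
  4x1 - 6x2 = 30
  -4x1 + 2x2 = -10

Row-reduce the augmented matrix:
R1 ← R1 / (4).
R2 ← R2 + 4·R1.
R2 ← R2 / (-4).
R1 ← R1 + 3/2·R2.
Reading off the reduced rows gives x1 = 0, x2 = -5.

x1 = 0, x2 = -5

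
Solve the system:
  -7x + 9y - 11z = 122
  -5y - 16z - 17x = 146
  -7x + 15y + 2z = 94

x = -6, y = 4, z = -4

Row-reduce the augmented matrix:
R1 ← R1 / (-7).
R2 ← R2 + 17·R1.
R3 ← R3 + 7·R1.
R2 ← R2 / (-188/7).
R1 ← R1 + 9/7·R2.
R3 ← R3 − 6·R2.
R3 ← R3 / (1447/94).
R1 ← R1 − 199/188·R3.
R2 ← R2 + 75/188·R3.
Reading off the reduced rows gives x = -6, y = 4, z = -4.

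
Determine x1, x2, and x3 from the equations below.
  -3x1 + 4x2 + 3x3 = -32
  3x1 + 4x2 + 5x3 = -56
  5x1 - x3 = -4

Row-reduce the augmented matrix:
R1 ← R1 / (-3).
R2 ← R2 − 3·R1.
R3 ← R3 − 5·R1.
R2 ← R2 / (8).
R1 ← R1 + 4/3·R2.
R3 ← R3 − 20/3·R2.
R3 ← R3 / (-8/3).
R1 ← R1 − 1/3·R3.
R2 ← R2 − 1·R3.
Reading off the reduced rows gives x1 = -2, x2 = -5, x3 = -6.

x1 = -2, x2 = -5, x3 = -6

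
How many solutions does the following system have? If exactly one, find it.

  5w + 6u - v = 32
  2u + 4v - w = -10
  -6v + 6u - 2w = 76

u = 6, v = -6, w = -2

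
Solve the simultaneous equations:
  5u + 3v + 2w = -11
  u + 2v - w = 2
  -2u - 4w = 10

Row-reduce the augmented matrix:
R1 ← R1 / (5).
R2 ← R2 − 1·R1.
R3 ← R3 + 2·R1.
R2 ← R2 / (7/5).
R1 ← R1 − 3/5·R2.
R3 ← R3 − 6/5·R2.
R3 ← R3 / (-2).
R1 ← R1 − 1·R3.
R2 ← R2 + 1·R3.
Reading off the reduced rows gives u = -3, v = 2, w = -1.

u = -3, v = 2, w = -1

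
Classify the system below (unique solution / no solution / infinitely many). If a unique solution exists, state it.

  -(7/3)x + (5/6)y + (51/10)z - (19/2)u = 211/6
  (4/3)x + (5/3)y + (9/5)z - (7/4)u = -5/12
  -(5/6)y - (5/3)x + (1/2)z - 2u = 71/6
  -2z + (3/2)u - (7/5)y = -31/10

Row-reduce:
R1 ← R1 / (-7/3).
R2 ← R2 − 4/3·R1.
R3 ← R3 + 5/3·R1.
R2 ← R2 / (15/7).
R1 ← R1 + 5/14·R2.
R3 ← R3 + 10/7·R2.
R4 ← R4 + 7/5·R2.
Swap R3 and R4.
R3 ← R3 / (27/25).
R1 ← R1 + 7/5·R3.
R2 ← R2 − 11/5·R3.
Row 4 reduces to 0 = -1/6, a contradiction. The system is inconsistent.

no solution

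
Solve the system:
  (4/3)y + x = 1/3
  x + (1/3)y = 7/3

x = 3, y = -2

Row-reduce the augmented matrix:
R2 ← R2 − 1·R1.
R2 ← R2 / (-1).
R1 ← R1 − 4/3·R2.
Reading off the reduced rows gives x = 3, y = -2.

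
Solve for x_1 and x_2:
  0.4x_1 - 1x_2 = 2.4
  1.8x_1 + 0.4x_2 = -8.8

x_1 = -4, x_2 = -4

From equation 1: x_2 = -12/5 + 2/5·x_1.
Substitute into equation 2 and solve: x_1 = -4.
Then x_2 = -4.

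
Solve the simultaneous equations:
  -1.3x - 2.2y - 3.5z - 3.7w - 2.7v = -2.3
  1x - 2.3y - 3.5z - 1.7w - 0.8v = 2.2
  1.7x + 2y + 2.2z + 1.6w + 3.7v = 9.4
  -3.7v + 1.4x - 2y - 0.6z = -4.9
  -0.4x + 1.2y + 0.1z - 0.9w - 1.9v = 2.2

Row-reduce the augmented matrix:
R1 ← R1 / (-13/10).
R2 ← R2 − 1·R1.
R3 ← R3 − 17/10·R1.
R4 ← R4 − 7/5·R1.
R5 ← R5 + 2/5·R1.
R2 ← R2 / (-519/130).
R1 ← R1 − 22/13·R2.
R3 ← R3 + 57/65·R2.
R4 ← R4 + 284/65·R2.
R5 ← R5 − 122/65·R2.
R3 ← R3 / (-1759/1730).
R1 ← R1 − 35/519·R3.
R2 ← R2 − 805/519·R3.
R4 ← R4 − 6248/2595·R3.
R5 ← R5 + 9001/5190·R3.
R4 ← R4 / (-113807/26385).
R1 ← R1 − 4066/5277·R4.
R2 ← R2 + 12022/5277·R4.
R3 ← R3 − 3875/1759·R4.
R5 ← R5 − 10141/5277·R4.
R5 ← R5 / (-2551687/569035).
R1 ← R1 − 71872/113807·R5.
R2 ← R2 − 314993/113807·R5.
R3 ← R3 + 360931/227614·R5.
R4 ← R4 − 82427/227614·R5.
Reading off the reduced rows gives x = 3, y = 3, z = -1, w = -2, v = 1.

x = 3, y = 3, z = -1, w = -2, v = 1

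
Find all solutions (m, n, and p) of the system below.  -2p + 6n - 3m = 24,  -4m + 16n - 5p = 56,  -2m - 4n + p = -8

Row-reduce:
R1 ← R1 / (-3).
R2 ← R2 + 4·R1.
R3 ← R3 + 2·R1.
R2 ← R2 / (8).
R1 ← R1 + 2·R2.
R3 ← R3 + 8·R2.
Rank is 2 with 3 unknowns, leaving p free.

infinitely many solutions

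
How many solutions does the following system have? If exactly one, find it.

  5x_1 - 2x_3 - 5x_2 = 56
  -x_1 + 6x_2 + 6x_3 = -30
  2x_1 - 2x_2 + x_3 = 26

Row-reduce the augmented matrix:
R1 ← R1 / (5).
R2 ← R2 + 1·R1.
R3 ← R3 − 2·R1.
R2 ← R2 / (5).
R1 ← R1 + 1·R2.
R3 ← R3 / (9/5).
R1 ← R1 − 18/25·R3.
R2 ← R2 − 28/25·R3.
Reading off the reduced rows gives x_1 = 6, x_2 = -6, x_3 = 2.

x_1 = 6, x_2 = -6, x_3 = 2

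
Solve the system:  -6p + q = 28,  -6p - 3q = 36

From equation 1: q = 28 + 6·p.
Substitute into equation 2 and solve: p = -5.
Then q = -2.

p = -5, q = -2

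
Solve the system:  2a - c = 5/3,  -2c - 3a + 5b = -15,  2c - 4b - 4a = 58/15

a = 4/3, b = -9/5, c = 1

Row-reduce the augmented matrix:
R1 ← R1 / (2).
R2 ← R2 + 3·R1.
R3 ← R3 + 4·R1.
R2 ← R2 / (5).
R3 ← R3 + 4·R2.
R3 ← R3 / (-14/5).
R1 ← R1 + 1/2·R3.
R2 ← R2 + 7/10·R3.
Reading off the reduced rows gives a = 4/3, b = -9/5, c = 1.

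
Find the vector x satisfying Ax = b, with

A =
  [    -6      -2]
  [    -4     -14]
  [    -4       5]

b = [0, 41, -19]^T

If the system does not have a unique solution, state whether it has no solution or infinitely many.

Row-reduce:
R1 ← R1 / (-6).
R2 ← R2 + 4·R1.
R3 ← R3 + 4·R1.
R2 ← R2 / (-38/3).
R1 ← R1 − 1/3·R2.
R3 ← R3 − 19/3·R2.
Row 3 reduces to 0 = 3/2, a contradiction. The system is inconsistent.

no solution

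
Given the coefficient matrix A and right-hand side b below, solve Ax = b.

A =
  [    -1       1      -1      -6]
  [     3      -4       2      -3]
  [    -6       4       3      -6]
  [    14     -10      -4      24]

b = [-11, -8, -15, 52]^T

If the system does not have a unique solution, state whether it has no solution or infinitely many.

infinitely many solutions

Row-reduce:
R1 ← R1 / (-1).
R2 ← R2 − 3·R1.
R3 ← R3 + 6·R1.
R4 ← R4 − 14·R1.
R2 ← R2 / (-1).
R1 ← R1 + 1·R2.
R3 ← R3 + 2·R2.
R4 ← R4 − 4·R2.
R3 ← R3 / (11).
R1 ← R1 − 2·R3.
R2 ← R2 − 1·R3.
R4 ← R4 + 22·R3.
Rank is 3 with 4 unknowns, leaving x_4 free.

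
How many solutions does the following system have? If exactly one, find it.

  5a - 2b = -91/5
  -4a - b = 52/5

a = -3, b = 8/5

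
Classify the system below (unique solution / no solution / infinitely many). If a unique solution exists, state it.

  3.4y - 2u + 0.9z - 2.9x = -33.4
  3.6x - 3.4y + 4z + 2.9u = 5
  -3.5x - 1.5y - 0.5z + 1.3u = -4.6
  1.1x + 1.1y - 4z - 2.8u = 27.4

Row-reduce the augmented matrix:
R1 ← R1 / (-29/10).
R2 ← R2 − 18/5·R1.
R3 ← R3 + 7/2·R1.
R4 ← R4 − 11/10·R1.
R2 ← R2 / (119/145).
R1 ← R1 + 34/29·R2.
R3 ← R3 + 325/58·R2.
R4 ← R4 − 693/290·R2.
R3 ← R3 / (567/17).
R1 ← R1 − 7·R3.
R2 ← R2 − 106/17·R3.
R4 ← R4 + 631/34·R3.
R4 ← R4 / (-35621/31752).
R1 ← R1 + 1039/11340·R4.
R2 ← R2 + 14258/19845·R4.
R3 ← R3 − 15619/79380·R4.
Reading off the reduced rows gives x = 4, y = -6, z = -6, u = -2.

x = 4, y = -6, z = -6, u = -2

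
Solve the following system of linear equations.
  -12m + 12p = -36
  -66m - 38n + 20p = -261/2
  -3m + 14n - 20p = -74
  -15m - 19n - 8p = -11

Row-reduce:
R1 ← R1 / (-12).
R2 ← R2 + 66·R1.
R3 ← R3 + 3·R1.
R4 ← R4 + 15·R1.
R2 ← R2 / (-38).
R3 ← R3 − 14·R2.
R4 ← R4 + 19·R2.
R3 ← R3 / (-759/19).
R1 ← R1 + 1·R3.
R2 ← R2 − 23/19·R3.
Row 4 reduces to 0 = 1/4, a contradiction. The system is inconsistent.

no solution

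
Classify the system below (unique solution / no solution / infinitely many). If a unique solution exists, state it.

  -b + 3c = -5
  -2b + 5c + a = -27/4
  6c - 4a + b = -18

a = 5/4, b = -1, c = -2

Row-reduce the augmented matrix:
Swap R1 and R2.
R3 ← R3 + 4·R1.
R2 ← R2 / (-1).
R1 ← R1 + 2·R2.
R3 ← R3 + 7·R2.
R3 ← R3 / (5).
R1 ← R1 + 1·R3.
R2 ← R2 + 3·R3.
Reading off the reduced rows gives a = 5/4, b = -1, c = -2.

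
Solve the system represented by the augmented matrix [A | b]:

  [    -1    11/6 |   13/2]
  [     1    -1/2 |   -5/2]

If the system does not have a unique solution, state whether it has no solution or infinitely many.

Row-reduce the augmented matrix:
R1 ← R1 / (-1).
R2 ← R2 − 1·R1.
R2 ← R2 / (4/3).
R1 ← R1 + 11/6·R2.
Reading off the reduced rows gives x_1 = -1, x_2 = 3.

x_1 = -1, x_2 = 3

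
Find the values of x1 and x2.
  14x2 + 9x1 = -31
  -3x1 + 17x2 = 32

x1 = -5, x2 = 1

Row-reduce the augmented matrix:
R1 ← R1 / (9).
R2 ← R2 + 3·R1.
R2 ← R2 / (65/3).
R1 ← R1 − 14/9·R2.
Reading off the reduced rows gives x1 = -5, x2 = 1.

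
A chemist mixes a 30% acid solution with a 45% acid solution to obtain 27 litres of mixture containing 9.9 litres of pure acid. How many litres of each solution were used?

Let a = litres of solution A, b = litres of solution B.
  b + a = 27
  (3/10)a + (9/20)b = 99/10
From equation 1: a = 27 − b.
Substitute into equation 2 and solve: b = 12.
Then a = 15.

litres of solution A: 15, litres of solution B: 12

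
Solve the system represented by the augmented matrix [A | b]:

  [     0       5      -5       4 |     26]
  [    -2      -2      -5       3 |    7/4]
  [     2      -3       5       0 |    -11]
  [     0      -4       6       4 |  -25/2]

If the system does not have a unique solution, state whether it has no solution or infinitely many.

Row-reduce the augmented matrix:
Swap R1 and R2.
R1 ← R1 / (-2).
R3 ← R3 − 2·R1.
R2 ← R2 / (5).
R1 ← R1 − 1·R2.
R3 ← R3 + 5·R2.
R4 ← R4 + 4·R2.
R3 ← R3 / (-5).
R1 ← R1 − 7/2·R3.
R2 ← R2 + 1·R3.
R4 ← R4 − 2·R3.
R4 ← R4 / (10).
R1 ← R1 − 13/5·R4.
R2 ← R2 + 3/5·R4.
R3 ← R3 + 7/5·R4.
Reading off the reduced rows gives x_1 = 7/4, x_2 = 11/4, x_3 = -5/4, x_4 = 3/2.

x_1 = 7/4, x_2 = 11/4, x_3 = -5/4, x_4 = 3/2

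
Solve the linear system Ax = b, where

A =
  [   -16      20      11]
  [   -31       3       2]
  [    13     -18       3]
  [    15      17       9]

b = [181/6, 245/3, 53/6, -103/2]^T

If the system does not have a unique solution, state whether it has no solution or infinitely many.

Row-reduce the augmented matrix:
R1 ← R1 / (-16).
R2 ← R2 + 31·R1.
R3 ← R3 − 13·R1.
R4 ← R4 − 15·R1.
R2 ← R2 / (-143/4).
R1 ← R1 + 5/4·R2.
R3 ← R3 + 7/4·R2.
R4 ← R4 − 143/4·R2.
R3 ← R3 / (7369/572).
R1 ← R1 + 7/572·R3.
R2 ← R2 − 309/572·R3.
R4 reduces to 0 = 0, so the extra equation is consistent.
Reading off the reduced rows gives x_1 = -8/3, x_2 = -2, x_3 = 5/2.

x_1 = -8/3, x_2 = -2, x_3 = 5/2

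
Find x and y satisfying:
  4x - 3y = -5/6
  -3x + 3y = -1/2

x = -4/3, y = -3/2

Row-reduce the augmented matrix:
R1 ← R1 / (4).
R2 ← R2 + 3·R1.
R2 ← R2 / (3/4).
R1 ← R1 + 3/4·R2.
Reading off the reduced rows gives x = -4/3, y = -3/2.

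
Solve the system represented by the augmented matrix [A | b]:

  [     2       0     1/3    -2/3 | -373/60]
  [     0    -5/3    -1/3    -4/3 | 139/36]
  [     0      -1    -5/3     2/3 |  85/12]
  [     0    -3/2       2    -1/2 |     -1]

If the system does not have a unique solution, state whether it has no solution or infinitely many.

Row-reduce the augmented matrix:
R1 ← R1 / (2).
R2 ← R2 / (-5/3).
R3 ← R3 + 1·R2.
R4 ← R4 + 3/2·R2.
R3 ← R3 / (-22/15).
R1 ← R1 − 1/6·R3.
R2 ← R2 − 1/5·R3.
R4 ← R4 − 23/10·R3.
R4 ← R4 / (3).
R1 ← R1 + 1/6·R4.
R2 ← R2 − 1·R4.
R3 ← R3 + 1·R4.
Reading off the reduced rows gives x_1 = -12/5, x_2 = -8/3, x_3 = -9/4, x_4 = 1.

x_1 = -12/5, x_2 = -8/3, x_3 = -9/4, x_4 = 1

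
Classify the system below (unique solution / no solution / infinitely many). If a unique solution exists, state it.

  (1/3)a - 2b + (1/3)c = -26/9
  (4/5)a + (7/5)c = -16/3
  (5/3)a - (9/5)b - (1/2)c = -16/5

Row-reduce the augmented matrix:
R1 ← R1 / (1/3).
R2 ← R2 − 4/5·R1.
R3 ← R3 − 5/3·R1.
R2 ← R2 / (24/5).
R1 ← R1 + 6·R2.
R3 ← R3 − 41/5·R2.
R3 ← R3 / (-383/120).
R1 ← R1 − 7/4·R3.
R2 ← R2 − 1/8·R3.
Reading off the reduced rows gives a = -2, b = 2/3, c = -8/3.

a = -2, b = 2/3, c = -8/3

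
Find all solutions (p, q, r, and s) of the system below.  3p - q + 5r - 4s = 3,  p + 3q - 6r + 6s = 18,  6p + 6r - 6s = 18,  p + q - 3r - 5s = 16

p = 3, q = 5, r = -1, s = -1

Row-reduce the augmented matrix:
R1 ← R1 / (3).
R2 ← R2 − 1·R1.
R3 ← R3 − 6·R1.
R4 ← R4 − 1·R1.
R2 ← R2 / (10/3).
R1 ← R1 + 1/3·R2.
R3 ← R3 − 2·R2.
R4 ← R4 − 4/3·R2.
R3 ← R3 / (3/5).
R1 ← R1 − 9/10·R3.
R2 ← R2 + 23/10·R3.
R4 ← R4 + 8/5·R3.
R4 ← R4 / (-13).
R1 ← R1 − 3·R4.
R2 ← R2 + 7·R4.
R3 ← R3 + 4·R4.
Reading off the reduced rows gives p = 3, q = 5, r = -1, s = -1.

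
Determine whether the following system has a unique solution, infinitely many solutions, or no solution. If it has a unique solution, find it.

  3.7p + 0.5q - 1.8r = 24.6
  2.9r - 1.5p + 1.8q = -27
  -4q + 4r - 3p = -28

p = 4, q = -2, r = -6

Row-reduce the augmented matrix:
R1 ← R1 / (37/10).
R2 ← R2 + 3/2·R1.
R3 ← R3 + 3·R1.
R2 ← R2 / (741/370).
R1 ← R1 − 5/37·R2.
R3 ← R3 + 133/37·R2.
R3 ← R3 / (251/39).
R1 ← R1 + 469/741·R3.
R2 ← R2 − 803/741·R3.
Reading off the reduced rows gives p = 4, q = -2, r = -6.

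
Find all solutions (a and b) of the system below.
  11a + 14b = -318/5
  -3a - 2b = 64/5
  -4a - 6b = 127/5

Row-reduce the augmented matrix:
R1 ← R1 / (11).
R2 ← R2 + 3·R1.
R3 ← R3 + 4·R1.
R2 ← R2 / (20/11).
R1 ← R1 − 14/11·R2.
R3 ← R3 + 10/11·R2.
R3 reduces to 0 = 0, so the extra equation is consistent.
Reading off the reduced rows gives a = -13/5, b = -5/2.

a = -13/5, b = -5/2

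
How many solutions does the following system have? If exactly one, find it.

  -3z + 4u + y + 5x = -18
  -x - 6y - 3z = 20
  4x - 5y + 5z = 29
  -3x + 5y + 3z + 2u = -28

x = 1, y = -4, z = 1, u = -4

Row-reduce the augmented matrix:
R1 ← R1 / (5).
R2 ← R2 + 1·R1.
R3 ← R3 − 4·R1.
R4 ← R4 + 3·R1.
R2 ← R2 / (-29/5).
R1 ← R1 − 1/5·R2.
R3 ← R3 + 29/5·R2.
R4 ← R4 − 28/5·R2.
R3 ← R3 / (11).
R1 ← R1 + 21/29·R3.
R2 ← R2 − 18/29·R3.
R4 ← R4 + 66/29·R3.
R4 ← R4 / (126/29).
R1 ← R1 − 180/319·R4.
R2 ← R2 − 28/319·R4.
R3 ← R3 + 4/11·R4.
Reading off the reduced rows gives x = 1, y = -4, z = 1, u = -4.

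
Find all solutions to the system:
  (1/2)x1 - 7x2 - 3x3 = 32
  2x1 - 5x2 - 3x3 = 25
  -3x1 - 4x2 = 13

no solution

Row-reduce:
R1 ← R1 / (1/2).
R2 ← R2 − 2·R1.
R3 ← R3 + 3·R1.
R2 ← R2 / (23).
R1 ← R1 + 14·R2.
R3 ← R3 + 46·R2.
Row 3 reduces to 0 = -1, a contradiction. The system is inconsistent.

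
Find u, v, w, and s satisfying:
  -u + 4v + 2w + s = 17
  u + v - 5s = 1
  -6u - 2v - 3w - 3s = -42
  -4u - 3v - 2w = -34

u = 5, v = 6, w = -2, s = 2

Row-reduce the augmented matrix:
R1 ← R1 / (-1).
R2 ← R2 − 1·R1.
R3 ← R3 + 6·R1.
R4 ← R4 + 4·R1.
R2 ← R2 / (5).
R1 ← R1 + 4·R2.
R3 ← R3 + 26·R2.
R4 ← R4 + 19·R2.
R3 ← R3 / (-23/5).
R1 ← R1 + 2/5·R3.
R2 ← R2 − 2/5·R3.
R4 ← R4 + 12/5·R3.
R4 ← R4 / (-84/23).
R1 ← R1 + 37/23·R4.
R2 ← R2 + 78/23·R4.
R3 ← R3 − 149/23·R4.
Reading off the reduced rows gives u = 5, v = 6, w = -2, s = 2.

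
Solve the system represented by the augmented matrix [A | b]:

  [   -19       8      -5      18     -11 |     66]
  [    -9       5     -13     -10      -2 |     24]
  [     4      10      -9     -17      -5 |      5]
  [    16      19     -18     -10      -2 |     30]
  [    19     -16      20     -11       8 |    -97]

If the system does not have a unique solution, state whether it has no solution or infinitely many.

x_1 = -2, x_2 = 4, x_3 = 0, x_4 = 1, x_5 = 2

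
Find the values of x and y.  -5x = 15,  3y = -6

Row-reduce the augmented matrix:
R1 ← R1 / (-5).
R2 ← R2 / (3).
Reading off the reduced rows gives x = -3, y = -2.

x = -3, y = -2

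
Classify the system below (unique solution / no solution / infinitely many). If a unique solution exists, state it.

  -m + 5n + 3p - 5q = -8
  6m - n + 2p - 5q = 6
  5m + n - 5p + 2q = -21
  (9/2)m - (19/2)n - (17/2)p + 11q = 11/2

infinitely many solutions

Row-reduce:
R1 ← R1 / (-1).
R2 ← R2 − 6·R1.
R3 ← R3 − 5·R1.
R4 ← R4 − 9/2·R1.
R2 ← R2 / (29).
R1 ← R1 + 5·R2.
R3 ← R3 − 26·R2.
R4 ← R4 − 13·R2.
R3 ← R3 / (-230/29).
R1 ← R1 − 13/29·R3.
R2 ← R2 − 20/29·R3.
R4 ← R4 + 115/29·R3.
Rank is 3 with 4 unknowns, leaving q free.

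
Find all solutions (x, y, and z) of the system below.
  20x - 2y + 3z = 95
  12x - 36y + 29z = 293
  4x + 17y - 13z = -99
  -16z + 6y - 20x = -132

x = 4, y = -6, z = 1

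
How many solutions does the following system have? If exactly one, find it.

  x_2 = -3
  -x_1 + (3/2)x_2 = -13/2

Row-reduce the augmented matrix:
Swap R1 and R2.
R1 ← R1 / (-1).
R1 ← R1 + 3/2·R2.
Reading off the reduced rows gives x_1 = 2, x_2 = -3.

x_1 = 2, x_2 = -3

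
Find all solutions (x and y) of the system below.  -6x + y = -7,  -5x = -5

x = 1, y = -1

Row-reduce the augmented matrix:
R1 ← R1 / (-6).
R2 ← R2 + 5·R1.
R2 ← R2 / (-5/6).
R1 ← R1 + 1/6·R2.
Reading off the reduced rows gives x = 1, y = -1.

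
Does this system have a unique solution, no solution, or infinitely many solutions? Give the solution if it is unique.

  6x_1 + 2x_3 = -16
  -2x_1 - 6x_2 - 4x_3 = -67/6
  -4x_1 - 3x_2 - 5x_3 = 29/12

Row-reduce the augmented matrix:
R1 ← R1 / (6).
R2 ← R2 + 2·R1.
R3 ← R3 + 4·R1.
R2 ← R2 / (-6).
R3 ← R3 + 3·R2.
R3 ← R3 / (-2).
R1 ← R1 − 1/3·R3.
R2 ← R2 − 5/9·R3.
Reading off the reduced rows gives x_1 = -8/3, x_2 = 11/4, x_3 = 0.

x_1 = -8/3, x_2 = 11/4, x_3 = 0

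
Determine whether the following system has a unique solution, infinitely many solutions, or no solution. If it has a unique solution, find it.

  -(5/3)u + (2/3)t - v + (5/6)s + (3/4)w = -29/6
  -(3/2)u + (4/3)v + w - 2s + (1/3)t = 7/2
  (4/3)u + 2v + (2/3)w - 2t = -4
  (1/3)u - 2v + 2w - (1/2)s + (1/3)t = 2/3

infinitely many solutions

Row-reduce:
R1 ← R1 / (-5/3).
R2 ← R2 + 3/2·R1.
R3 ← R3 − 4/3·R1.
R4 ← R4 − 1/3·R1.
R2 ← R2 / (67/30).
R1 ← R1 − 3/5·R2.
R3 ← R3 − 6/5·R2.
R4 ← R4 + 11/5·R2.
R3 ← R3 / (439/402).
R1 ← R1 + 36/67·R3.
R2 ← R2 − 39/268·R3.
R4 ← R4 − 331/134·R3.
R4 ← R4 / (-20789/2634).
R1 ← R1 − 568/439·R4.
R2 ← R2 + 666/439·R4.
R3 ← R3 − 862/439·R4.
Rank is 4 with 5 unknowns, leaving t free.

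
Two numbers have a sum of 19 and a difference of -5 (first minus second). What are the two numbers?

first number: 7, second number: 12

Let x = first number, y = second number.
  x + y = 19
  x - y = -5
Row-reduce the augmented matrix:
R2 ← R2 − 1·R1.
R2 ← R2 / (-2).
R1 ← R1 − 1·R2.
Reading off the reduced rows gives x = 7, y = 12.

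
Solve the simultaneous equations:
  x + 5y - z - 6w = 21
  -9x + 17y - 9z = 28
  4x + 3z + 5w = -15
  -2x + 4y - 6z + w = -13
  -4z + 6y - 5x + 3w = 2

Row-reduce:
R2 ← R2 + 9·R1.
R3 ← R3 − 4·R1.
R4 ← R4 + 2·R1.
R5 ← R5 + 5·R1.
R2 ← R2 / (62).
R1 ← R1 − 5·R2.
R3 ← R3 + 20·R2.
R4 ← R4 − 14·R2.
R5 ← R5 − 31·R2.
R3 ← R3 / (37/31).
R1 ← R1 − 14/31·R3.
R2 ← R2 + 9/31·R3.
R4 ← R4 + 122/31·R3.
R4 ← R4 / (1457/37).
R1 ← R1 + 223/37·R4.
R2 ← R2 − 72/37·R4.
R3 ← R3 − 359/37·R4.
Row 5 reduces to 0 = -3/2, a contradiction. The system is inconsistent.

no solution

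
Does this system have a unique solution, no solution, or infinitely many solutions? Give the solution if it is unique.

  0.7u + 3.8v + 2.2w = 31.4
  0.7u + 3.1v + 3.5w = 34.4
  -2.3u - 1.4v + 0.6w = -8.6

u = 2, v = 5, w = 5

Row-reduce the augmented matrix:
R1 ← R1 / (7/10).
R2 ← R2 − 7/10·R1.
R3 ← R3 + 23/10·R1.
R2 ← R2 / (-7/10).
R1 ← R1 − 38/7·R2.
R3 ← R3 − 388/35·R2.
R3 ← R3 / (6962/245).
R1 ← R1 − 648/49·R3.
R2 ← R2 + 13/7·R3.
Reading off the reduced rows gives u = 2, v = 5, w = 5.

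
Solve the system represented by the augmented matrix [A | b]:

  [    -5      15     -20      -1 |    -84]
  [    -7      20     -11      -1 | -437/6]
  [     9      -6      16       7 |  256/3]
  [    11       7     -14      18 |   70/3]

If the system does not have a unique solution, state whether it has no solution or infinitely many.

x_1 = 7/3, x_2 = -4/3, x_3 = 5/2, x_4 = 7/3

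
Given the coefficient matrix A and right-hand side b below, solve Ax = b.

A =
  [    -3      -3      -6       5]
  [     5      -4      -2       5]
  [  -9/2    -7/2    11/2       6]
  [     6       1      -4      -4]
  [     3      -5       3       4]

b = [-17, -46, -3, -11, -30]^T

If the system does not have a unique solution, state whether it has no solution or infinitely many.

no solution

Row-reduce:
R1 ← R1 / (-3).
R2 ← R2 − 5·R1.
R3 ← R3 + 9/2·R1.
R4 ← R4 − 6·R1.
R5 ← R5 − 3·R1.
R2 ← R2 / (-9).
R1 ← R1 − 1·R2.
R3 ← R3 − 1·R2.
R4 ← R4 + 5·R2.
R5 ← R5 + 8·R2.
R3 ← R3 / (79/6).
R1 ← R1 − 2/3·R3.
R2 ← R2 − 4/3·R3.
R4 ← R4 + 28/3·R3.
R5 ← R5 − 23/3·R3.
R4 ← R4 / (-1010/711).
R1 ← R1 + 131/711·R4.
R2 ← R2 + 1052/711·R4.
R3 ← R3 + 1/711·R4.
R5 ← R5 + 2020/711·R4.
Row 5 reduces to 0 = -2, a contradiction. The system is inconsistent.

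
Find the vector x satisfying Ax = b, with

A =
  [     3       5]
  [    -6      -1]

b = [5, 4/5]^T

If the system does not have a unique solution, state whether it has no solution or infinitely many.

Row-reduce the augmented matrix:
R1 ← R1 / (3).
R2 ← R2 + 6·R1.
R2 ← R2 / (9).
R1 ← R1 − 5/3·R2.
Reading off the reduced rows gives x_1 = -1/3, x_2 = 6/5.

x_1 = -1/3, x_2 = 6/5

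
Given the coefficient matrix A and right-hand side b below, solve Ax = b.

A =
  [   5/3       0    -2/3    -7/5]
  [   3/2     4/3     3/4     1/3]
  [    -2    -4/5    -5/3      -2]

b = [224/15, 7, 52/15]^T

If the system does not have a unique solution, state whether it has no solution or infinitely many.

Row-reduce:
R1 ← R1 / (5/3).
R2 ← R2 − 3/2·R1.
R3 ← R3 + 2·R1.
R2 ← R2 / (4/3).
R3 ← R3 + 4/5·R2.
R3 ← R3 / (-497/300).
R1 ← R1 + 2/5·R3.
R2 ← R2 − 81/80·R3.
Rank is 3 with 4 unknowns, leaving x_4 free.

infinitely many solutions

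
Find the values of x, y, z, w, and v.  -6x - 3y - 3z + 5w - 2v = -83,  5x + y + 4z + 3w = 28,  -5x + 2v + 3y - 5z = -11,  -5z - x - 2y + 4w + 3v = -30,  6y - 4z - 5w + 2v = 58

x = 6, y = 6, z = 1, w = -4, v = 3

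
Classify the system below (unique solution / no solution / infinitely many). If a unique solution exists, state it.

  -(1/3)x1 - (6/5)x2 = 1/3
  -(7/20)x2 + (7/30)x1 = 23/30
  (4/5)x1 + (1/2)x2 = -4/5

no solution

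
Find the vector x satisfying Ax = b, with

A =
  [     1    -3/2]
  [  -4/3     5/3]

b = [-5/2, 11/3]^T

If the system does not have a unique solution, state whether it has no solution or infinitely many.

x_1 = -4, x_2 = -1

From equation 1: x_1 = -5/2 + 3/2·x_2.
Substitute into equation 2 and solve: x_2 = -1.
Then x_1 = -4.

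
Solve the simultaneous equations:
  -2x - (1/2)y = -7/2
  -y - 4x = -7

Row-reduce:
R1 ← R1 / (-2).
R2 ← R2 + 4·R1.
Rank is 1 with 2 unknowns, leaving y free.

infinitely many solutions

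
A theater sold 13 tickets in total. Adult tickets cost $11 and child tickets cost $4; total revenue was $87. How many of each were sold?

Let a = adult tickets, c = child tickets.
  a + c = 13
  11a + 4c = 87
Row-reduce the augmented matrix:
R2 ← R2 − 11·R1.
R2 ← R2 / (-7).
R1 ← R1 − 1·R2.
Reading off the reduced rows gives a = 5, c = 8.

adult tickets: 5, child tickets: 8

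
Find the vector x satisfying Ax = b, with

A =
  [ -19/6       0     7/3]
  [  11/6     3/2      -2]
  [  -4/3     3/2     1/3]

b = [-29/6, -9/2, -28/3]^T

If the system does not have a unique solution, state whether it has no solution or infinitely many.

infinitely many solutions

Row-reduce:
R1 ← R1 / (-19/6).
R2 ← R2 − 11/6·R1.
R3 ← R3 + 4/3·R1.
R2 ← R2 / (3/2).
R3 ← R3 − 3/2·R2.
Rank is 2 with 3 unknowns, leaving x_3 free.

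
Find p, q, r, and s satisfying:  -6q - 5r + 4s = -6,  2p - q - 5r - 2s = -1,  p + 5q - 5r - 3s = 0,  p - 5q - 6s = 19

p = -4, q = -1, r = 0, s = -3

Row-reduce the augmented matrix:
Swap R1 and R2.
R1 ← R1 / (2).
R3 ← R3 − 1·R1.
R4 ← R4 − 1·R1.
R2 ← R2 / (-6).
R1 ← R1 + 1/2·R2.
R3 ← R3 − 11/2·R2.
R4 ← R4 + 9/2·R2.
R3 ← R3 / (-85/12).
R1 ← R1 + 25/12·R3.
R2 ← R2 − 5/6·R3.
R4 ← R4 − 25/4·R3.
R4 ← R4 / (-111/17).
R1 ← R1 + 31/17·R4.
R2 ← R2 + 8/17·R4.
R3 ← R3 + 4/17·R4.
Reading off the reduced rows gives p = -4, q = -1, r = 0, s = -3.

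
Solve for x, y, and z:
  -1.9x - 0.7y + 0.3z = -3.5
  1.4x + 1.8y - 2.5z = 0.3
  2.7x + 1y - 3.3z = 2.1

Row-reduce the augmented matrix:
R1 ← R1 / (-19/10).
R2 ← R2 − 7/5·R1.
R3 ← R3 − 27/10·R1.
R2 ← R2 / (122/95).
R1 ← R1 − 7/19·R2.
R3 ← R3 − 1/190·R2.
R3 ← R3 / (-6989/2440).
R1 ← R1 − 121/244·R3.
R2 ← R2 + 433/244·R3.
Reading off the reduced rows gives x = 2, y = 0, z = 1.

x = 2, y = 0, z = 1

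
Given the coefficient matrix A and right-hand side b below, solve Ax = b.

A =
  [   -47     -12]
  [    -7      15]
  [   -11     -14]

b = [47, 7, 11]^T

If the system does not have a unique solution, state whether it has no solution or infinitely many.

Row-reduce the augmented matrix:
R1 ← R1 / (-47).
R2 ← R2 + 7·R1.
R3 ← R3 + 11·R1.
R2 ← R2 / (789/47).
R1 ← R1 − 12/47·R2.
R3 ← R3 + 526/47·R2.
R3 reduces to 0 = 0, so the extra equation is consistent.
Reading off the reduced rows gives x_1 = -1, x_2 = 0.

x_1 = -1, x_2 = 0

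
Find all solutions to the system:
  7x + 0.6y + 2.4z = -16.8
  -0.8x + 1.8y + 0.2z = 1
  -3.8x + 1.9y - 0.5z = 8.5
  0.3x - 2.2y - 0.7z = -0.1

Row-reduce the augmented matrix:
R1 ← R1 / (7).
R2 ← R2 + 4/5·R1.
R3 ← R3 + 19/5·R1.
R4 ← R4 − 3/10·R1.
R2 ← R2 / (327/175).
R1 ← R1 − 3/35·R2.
R3 ← R3 − 779/350·R2.
R4 ← R4 + 779/350·R2.
R3 ← R3 / (389/1635).
R1 ← R1 − 35/109·R3.
R2 ← R2 − 83/327·R3.
R4 ← R4 + 389/1635·R3.
R4 reduces to 0 = 0, so the extra equation is consistent.
Reading off the reduced rows gives x = -3, y = -1, z = 2.

x = -3, y = -1, z = 2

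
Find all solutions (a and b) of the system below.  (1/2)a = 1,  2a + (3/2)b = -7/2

a = 2, b = -5

Row-reduce the augmented matrix:
R1 ← R1 / (1/2).
R2 ← R2 − 2·R1.
R2 ← R2 / (3/2).
Reading off the reduced rows gives a = 2, b = -5.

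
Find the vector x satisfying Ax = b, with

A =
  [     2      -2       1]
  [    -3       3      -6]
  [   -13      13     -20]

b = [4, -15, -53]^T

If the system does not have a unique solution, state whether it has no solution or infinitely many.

Row-reduce:
R1 ← R1 / (2).
R2 ← R2 + 3·R1.
R3 ← R3 + 13·R1.
R2 ← R2 / (-9/2).
R1 ← R1 − 1/2·R2.
R3 ← R3 + 27/2·R2.
Rank is 2 with 3 unknowns, leaving x_2 free.

infinitely many solutions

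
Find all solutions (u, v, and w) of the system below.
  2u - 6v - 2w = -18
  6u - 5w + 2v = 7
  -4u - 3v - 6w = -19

u = 1, v = 3, w = 1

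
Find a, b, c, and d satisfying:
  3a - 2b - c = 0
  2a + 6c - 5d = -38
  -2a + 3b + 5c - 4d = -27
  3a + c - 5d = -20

a = -2, b = -1, c = -4, d = 2

Row-reduce the augmented matrix:
R1 ← R1 / (3).
R2 ← R2 − 2·R1.
R3 ← R3 + 2·R1.
R4 ← R4 − 3·R1.
R2 ← R2 / (4/3).
R1 ← R1 + 2/3·R2.
R3 ← R3 − 5/3·R2.
R4 ← R4 − 2·R2.
R3 ← R3 / (-4).
R1 ← R1 − 3·R3.
R2 ← R2 − 5·R3.
R4 ← R4 + 8·R3.
R4 ← R4 / (-2).
R1 ← R1 + 13/16·R4.
R2 ← R2 + 15/16·R4.
R3 ← R3 + 9/16·R4.
Reading off the reduced rows gives a = -2, b = -1, c = -4, d = 2.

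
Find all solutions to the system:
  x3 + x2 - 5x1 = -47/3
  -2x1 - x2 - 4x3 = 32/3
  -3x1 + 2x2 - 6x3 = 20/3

x1 = 2, x2 = -8/3, x3 = -3

Row-reduce the augmented matrix:
R1 ← R1 / (-5).
R2 ← R2 + 2·R1.
R3 ← R3 + 3·R1.
R2 ← R2 / (-7/5).
R1 ← R1 + 1/5·R2.
R3 ← R3 − 7/5·R2.
R3 ← R3 / (-11).
R1 ← R1 − 3/7·R3.
R2 ← R2 − 22/7·R3.
Reading off the reduced rows gives x1 = 2, x2 = -8/3, x3 = -3.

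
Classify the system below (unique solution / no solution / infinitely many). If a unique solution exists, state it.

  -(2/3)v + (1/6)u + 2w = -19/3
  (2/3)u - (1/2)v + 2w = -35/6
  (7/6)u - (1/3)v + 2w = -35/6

no solution

Row-reduce:
R1 ← R1 / (1/6).
R2 ← R2 − 2/3·R1.
R3 ← R3 − 7/6·R1.
R2 ← R2 / (13/6).
R1 ← R1 + 4·R2.
R3 ← R3 − 13/3·R2.
Row 3 reduces to 0 = -1/2, a contradiction. The system is inconsistent.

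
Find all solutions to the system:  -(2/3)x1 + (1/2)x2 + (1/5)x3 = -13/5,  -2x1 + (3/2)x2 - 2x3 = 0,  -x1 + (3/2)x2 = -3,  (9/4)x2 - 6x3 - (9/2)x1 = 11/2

Row-reduce:
R1 ← R1 / (-2/3).
R2 ← R2 + 2·R1.
R3 ← R3 + 1·R1.
R4 ← R4 + 9/2·R1.
Swap R2 and R3.
R2 ← R2 / (3/4).
R1 ← R1 + 3/4·R2.
R4 ← R4 + 9/8·R2.
R3 ← R3 / (-13/5).
R1 ← R1 + 3/5·R3.
R2 ← R2 + 2/5·R3.
R4 ← R4 + 39/5·R3.
Row 4 reduces to 0 = 1, a contradiction. The system is inconsistent.

no solution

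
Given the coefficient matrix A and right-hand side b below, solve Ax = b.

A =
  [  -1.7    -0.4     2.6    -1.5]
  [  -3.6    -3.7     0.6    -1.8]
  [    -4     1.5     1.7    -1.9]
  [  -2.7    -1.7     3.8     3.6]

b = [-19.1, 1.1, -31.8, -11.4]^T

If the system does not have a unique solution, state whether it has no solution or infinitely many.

x_1 = 3, x_2 = -5, x_3 = -5, x_4 = 2

Row-reduce the augmented matrix:
R1 ← R1 / (-17/10).
R2 ← R2 + 18/5·R1.
R3 ← R3 + 4·R1.
R4 ← R4 + 27/10·R1.
R2 ← R2 / (-97/34).
R1 ← R1 − 4/17·R2.
R3 ← R3 − 83/34·R2.
R4 ← R4 + 181/170·R2.
R3 ← R3 / (-8357/970).
R1 ← R1 + 938/485·R3.
R2 ← R2 − 834/485·R3.
R4 ← R4 − 3641/2425·R3.
R4 ← R4 / (2489501/417850).
R1 ← R1 − 15281/41785·R4.
R2 ← R2 − 3252/41785·R4.
R3 ← R3 + 2723/8357·R4.
Reading off the reduced rows gives x_1 = 3, x_2 = -5, x_3 = -5, x_4 = 2.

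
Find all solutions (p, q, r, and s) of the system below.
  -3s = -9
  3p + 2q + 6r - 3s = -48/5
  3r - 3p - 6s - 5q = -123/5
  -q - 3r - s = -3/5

p = 7/5, q = 0, r = -4/5, s = 3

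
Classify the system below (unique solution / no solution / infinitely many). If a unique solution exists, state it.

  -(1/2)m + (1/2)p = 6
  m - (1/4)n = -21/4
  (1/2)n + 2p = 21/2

m = -6, n = -3, p = 6

Row-reduce the augmented matrix:
R1 ← R1 / (-1/2).
R2 ← R2 − 1·R1.
R2 ← R2 / (-1/4).
R3 ← R3 − 1/2·R2.
R3 ← R3 / (4).
R1 ← R1 + 1·R3.
R2 ← R2 + 4·R3.
Reading off the reduced rows gives m = -6, n = -3, p = 6.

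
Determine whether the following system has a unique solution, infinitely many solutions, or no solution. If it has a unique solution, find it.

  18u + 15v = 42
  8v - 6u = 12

Row-reduce the augmented matrix:
R1 ← R1 / (18).
R2 ← R2 + 6·R1.
R2 ← R2 / (13).
R1 ← R1 − 5/6·R2.
Reading off the reduced rows gives u = 2/3, v = 2.

u = 2/3, v = 2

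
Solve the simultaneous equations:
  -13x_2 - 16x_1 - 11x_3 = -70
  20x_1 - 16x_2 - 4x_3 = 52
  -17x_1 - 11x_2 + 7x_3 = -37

x_1 = 3, x_2 = 0, x_3 = 2

Row-reduce the augmented matrix:
R1 ← R1 / (-16).
R2 ← R2 − 20·R1.
R3 ← R3 + 17·R1.
R2 ← R2 / (-129/4).
R1 ← R1 − 13/16·R2.
R3 ← R3 − 45/16·R2.
R3 ← R3 / (737/43).
R1 ← R1 − 31/129·R3.
R2 ← R2 − 71/129·R3.
Reading off the reduced rows gives x_1 = 3, x_2 = 0, x_3 = 2.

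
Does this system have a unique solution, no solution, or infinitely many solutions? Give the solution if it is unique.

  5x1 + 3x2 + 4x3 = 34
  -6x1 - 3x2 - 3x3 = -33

Row-reduce:
R1 ← R1 / (5).
R2 ← R2 + 6·R1.
R2 ← R2 / (3/5).
R1 ← R1 − 3/5·R2.
Rank is 2 with 3 unknowns, leaving x3 free.

infinitely many solutions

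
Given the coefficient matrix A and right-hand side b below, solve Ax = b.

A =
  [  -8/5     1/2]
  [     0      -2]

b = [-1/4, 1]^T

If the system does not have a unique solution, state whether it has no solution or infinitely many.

Row-reduce the augmented matrix:
R1 ← R1 / (-8/5).
R2 ← R2 / (-2).
R1 ← R1 + 5/16·R2.
Reading off the reduced rows gives x_1 = 0, x_2 = -1/2.

x_1 = 0, x_2 = -1/2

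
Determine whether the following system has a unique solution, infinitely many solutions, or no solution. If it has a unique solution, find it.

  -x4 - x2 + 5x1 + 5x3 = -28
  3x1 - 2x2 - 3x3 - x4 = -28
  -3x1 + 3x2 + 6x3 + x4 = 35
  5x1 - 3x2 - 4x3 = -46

Row-reduce the augmented matrix:
R1 ← R1 / (5).
R2 ← R2 − 3·R1.
R3 ← R3 + 3·R1.
R4 ← R4 − 5·R1.
R2 ← R2 / (-7/5).
R1 ← R1 + 1/5·R2.
R3 ← R3 − 12/5·R2.
R4 ← R4 + 2·R2.
R3 ← R3 / (-9/7).
R1 ← R1 − 13/7·R3.
R2 ← R2 − 30/7·R3.
R4 ← R4 + 3/7·R3.
R4 ← R4 / (5/3).
R1 ← R1 + 5/9·R4.
R2 ← R2 + 2/3·R4.
R3 ← R3 − 2/9·R4.
Reading off the reduced rows gives x1 = -6, x2 = 4, x3 = 1, x4 = -1.

x1 = -6, x2 = 4, x3 = 1, x4 = -1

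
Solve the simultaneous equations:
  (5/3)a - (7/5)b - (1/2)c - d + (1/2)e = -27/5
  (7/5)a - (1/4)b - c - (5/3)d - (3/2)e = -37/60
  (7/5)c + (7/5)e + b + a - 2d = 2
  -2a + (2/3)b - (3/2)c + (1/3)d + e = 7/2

infinitely many solutions

Row-reduce:
R1 ← R1 / (5/3).
R2 ← R2 − 7/5·R1.
R3 ← R3 − 1·R1.
R4 ← R4 + 2·R1.
R2 ← R2 / (463/500).
R1 ← R1 + 21/25·R2.
R3 ← R3 − 46/25·R2.
R4 ← R4 + 76/75·R2.
R3 ← R3 / (13207/4630).
R1 ← R1 + 765/926·R3.
R2 ← R2 + 290/463·R3.
R4 ← R4 + 7597/2778·R3.
R4 ← R4 / (-182894/118863).
R1 ← R1 + 16900/13207·R4.
R2 ← R2 + 33260/39621·R4.
R3 ← R3 − 3370/39621·R4.
Rank is 4 with 5 unknowns, leaving e free.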